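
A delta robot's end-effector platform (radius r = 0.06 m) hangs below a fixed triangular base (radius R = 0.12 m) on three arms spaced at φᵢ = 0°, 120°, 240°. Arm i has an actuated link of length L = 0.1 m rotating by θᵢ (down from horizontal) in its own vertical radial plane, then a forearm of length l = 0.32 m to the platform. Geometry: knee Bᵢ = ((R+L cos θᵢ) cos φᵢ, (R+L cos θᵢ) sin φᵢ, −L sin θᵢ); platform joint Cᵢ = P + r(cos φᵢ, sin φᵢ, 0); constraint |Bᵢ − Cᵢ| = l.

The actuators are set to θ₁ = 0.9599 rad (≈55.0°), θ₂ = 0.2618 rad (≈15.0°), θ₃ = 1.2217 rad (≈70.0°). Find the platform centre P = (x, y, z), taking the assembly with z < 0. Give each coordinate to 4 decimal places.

(-0.0263, 0.1204, -0.3413)

S1 = (0.1174·cos0.0°, 0.1174·sin0.0°, -0.0819) = (0.1174, 0.0000, -0.0819)
arm 2 at φ=120.0°: e+L cos θ2 = 0.1566;  S2 = (-0.0783, 0.1356, -0.0259)
S3 = (0.0942·cos240.0°, 0.0942·sin240.0°, -0.0940) = (-0.0471, -0.0816, -0.0940)
subtract pairs → two planes through P
[-0.3913 0.2712 0.1121]·P = 0.0047;  [-0.3289 -0.1632 -0.0241]·P = -0.0028
Cramer: x(z) = -0.0001+0.0767z;  y(z) = 0.0172-0.3025z
sphere 1 gives Az²+Bz+C=0 with A=1.0974, B=0.1354, C=-0.0816;  B²−4AC=0.3765;  roots -0.3413, 0.2179;  negative root z = -0.3413
x = -0.0263, y = 0.1204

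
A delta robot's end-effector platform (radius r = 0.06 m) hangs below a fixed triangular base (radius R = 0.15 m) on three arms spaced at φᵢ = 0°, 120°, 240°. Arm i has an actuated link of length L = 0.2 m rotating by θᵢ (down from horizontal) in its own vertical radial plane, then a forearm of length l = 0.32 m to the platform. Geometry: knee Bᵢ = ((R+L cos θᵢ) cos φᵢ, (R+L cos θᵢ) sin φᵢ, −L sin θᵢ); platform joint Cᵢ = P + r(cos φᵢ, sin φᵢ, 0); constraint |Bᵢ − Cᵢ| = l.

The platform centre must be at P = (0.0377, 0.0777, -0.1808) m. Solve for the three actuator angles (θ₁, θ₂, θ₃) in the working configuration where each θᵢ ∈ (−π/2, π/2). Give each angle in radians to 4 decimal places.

arm 1 (φ=0.0°): x'=0.0377, y'=0.0777
  A cos θ + B sin θ = C:  0.0523·cos θ + -0.1808·sin θ = 0.0523
  θ1 = atan2(B,A) + arccos(C/0.1882) = -0.0003
rotate P by −φ2: (0.0484, -0.0715, -0.1808)
  e−x'=0.0416;  (l²−L²−(e−x')²−y'²−z²)/2L = 0.0572
  √(A²+B²)=0.1855;  θ2 = -1.3449+1.2575 ≈ -0.0874
φ3=240.0° → target in arm frame (-0.0861, -0.0062)
  e−x'=0.1761;  (l²−L²−(e−x')²−y'²−z²)/2L = -0.0034
  θ3 = atan2(B,A) + arccos(C/0.2524) = 0.7857

θ₁ = -0.0003, θ₂ = -0.0874, θ₃ = 0.7857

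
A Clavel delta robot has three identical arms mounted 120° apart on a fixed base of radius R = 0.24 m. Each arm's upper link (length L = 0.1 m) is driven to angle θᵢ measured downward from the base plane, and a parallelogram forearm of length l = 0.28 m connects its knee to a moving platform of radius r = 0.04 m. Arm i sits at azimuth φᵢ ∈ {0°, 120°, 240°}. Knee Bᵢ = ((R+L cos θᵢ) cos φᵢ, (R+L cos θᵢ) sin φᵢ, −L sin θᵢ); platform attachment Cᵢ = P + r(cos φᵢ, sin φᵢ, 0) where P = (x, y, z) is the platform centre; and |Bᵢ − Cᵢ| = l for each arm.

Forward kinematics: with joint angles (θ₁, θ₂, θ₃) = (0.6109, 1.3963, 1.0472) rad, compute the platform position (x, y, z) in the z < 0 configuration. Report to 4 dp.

O1 = (0.2819·cos0.0°, 0.2819·sin0.0°, -0.0574) = (0.2819, 0.0000, -0.0574)
φ2=120.0°: virtual centre (-0.1087, 0.1882, -0.0985), radius l
arm 3 at φ=240.0°: e+L cos θ3 = 0.2500;  O3 = (-0.1250, -0.2165, -0.0866)
|O₂|²−|O₁|² = -0.0258;  |O₃|²−|O₁|² = -0.0128
linear system: -0.7812x+0.3765y = -0.0258−-0.0822z; -0.8138x+-0.4330y = -0.0128−-0.0585z
Cramer: x(z) = 0.0248-0.0894z;  y(z) = -0.0171+0.0330z
sphere 1 gives Az²+Bz+C=0 with A=1.0091, B=0.1596, C=-0.0087;  B²−4AC=0.0606;  roots -0.2011, 0.0429;  negative root z = -0.2011
x = 0.0428, y = -0.0238

(0.0428, -0.0238, -0.2011)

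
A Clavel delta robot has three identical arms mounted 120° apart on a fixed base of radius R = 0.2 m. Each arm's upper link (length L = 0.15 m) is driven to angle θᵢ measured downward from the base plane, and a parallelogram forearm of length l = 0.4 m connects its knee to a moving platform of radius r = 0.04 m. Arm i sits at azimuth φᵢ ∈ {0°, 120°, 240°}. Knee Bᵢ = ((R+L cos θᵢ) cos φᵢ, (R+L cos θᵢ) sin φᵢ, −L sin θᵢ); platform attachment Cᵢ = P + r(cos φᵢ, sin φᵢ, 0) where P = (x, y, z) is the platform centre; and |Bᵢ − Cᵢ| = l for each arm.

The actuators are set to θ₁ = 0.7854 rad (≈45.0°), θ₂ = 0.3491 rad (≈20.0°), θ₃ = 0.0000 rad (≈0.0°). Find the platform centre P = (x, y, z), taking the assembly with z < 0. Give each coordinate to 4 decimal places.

(-0.0748, -0.0324, -0.3128)

S1 = (0.2661·cos0.0°, 0.2661·sin0.0°, -0.1061) = (0.2661, 0.0000, -0.1061)
φ2=120.0°: virtual centre (-0.1505, 0.2606, -0.0513), radius l
arm 3 at φ=240.0°: ρ3 = 0.3100;  S3 = (-0.1550, -0.2685, 0.0000)
eliminate P² terms by subtracting sphere 1 from 2 and 3
[-0.8331 0.5213 0.1095]·P = 0.0112;  [-0.8421 -0.5369 0.2121]·P = 0.0141
Cramer: x(z) = -0.0150+0.1911z;  y(z) = -0.0026+0.0953z
quadratic in z: (1.0456)z²+(0.1042)z+(-0.0697)=0, √Δ=0.5500 → z ∈ {-0.3128, 0.2132}; z = -0.3128 (taking z<0)
x = -0.0748, y = -0.0324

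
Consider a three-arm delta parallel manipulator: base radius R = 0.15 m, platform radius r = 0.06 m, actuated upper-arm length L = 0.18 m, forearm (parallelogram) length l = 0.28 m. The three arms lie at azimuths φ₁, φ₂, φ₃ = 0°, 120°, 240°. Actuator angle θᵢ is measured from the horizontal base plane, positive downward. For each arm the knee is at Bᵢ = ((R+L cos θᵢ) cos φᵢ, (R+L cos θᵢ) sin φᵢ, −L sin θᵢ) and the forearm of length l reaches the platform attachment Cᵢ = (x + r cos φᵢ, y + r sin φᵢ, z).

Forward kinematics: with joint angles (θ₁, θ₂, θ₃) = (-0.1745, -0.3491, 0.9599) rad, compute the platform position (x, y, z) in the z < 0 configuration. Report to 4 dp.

arm 1 at φ=0.0°: ρ1 = 0.2673;  S1 = (0.2673, 0.0000, 0.0313)
S2 = (0.2591·cos120.0°, 0.2591·sin120.0°, 0.0616) = (-0.1296, 0.2244, 0.0616)
arm 3 at φ=240.0°: ρ3 = 0.1932;  S3 = (-0.0966, -0.1674, -0.1474)
|S₂|²−|S₁|² = -0.0015;  |S₃|²−|S₁|² = -0.0133
linear system: -0.7937x+0.4488y = -0.0015−0.0606z; -0.7278x+-0.3347y = -0.0133−-0.3574z
det = 0.5923;  x = 0.0109+-0.2366z,  y = 0.0161+-0.5534z
sphere 1 gives Az²+Bz+C=0 with A=1.3622, B=0.0410, C=-0.0115;  B²−4AC=0.0641;  roots -0.1080, 0.0779;  negative root z = -0.1080
x = 0.0365, y = 0.0758

(0.0365, 0.0758, -0.1080)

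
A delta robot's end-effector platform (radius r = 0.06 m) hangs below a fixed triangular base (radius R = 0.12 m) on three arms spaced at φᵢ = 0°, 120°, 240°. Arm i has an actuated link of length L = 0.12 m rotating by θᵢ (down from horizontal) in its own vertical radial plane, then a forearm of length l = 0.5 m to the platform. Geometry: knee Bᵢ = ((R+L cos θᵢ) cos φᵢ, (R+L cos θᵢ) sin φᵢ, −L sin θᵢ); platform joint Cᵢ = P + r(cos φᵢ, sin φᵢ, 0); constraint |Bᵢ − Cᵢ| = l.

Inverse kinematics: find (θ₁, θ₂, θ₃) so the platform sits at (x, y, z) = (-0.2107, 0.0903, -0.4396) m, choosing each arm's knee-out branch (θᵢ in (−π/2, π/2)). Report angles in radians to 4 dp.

θ₁ = 0.8728, θ₂ = -0.3492, θ₃ = 0.1744

rotate P by −φ1: (-0.2107, 0.0903, -0.4396)
  A=0.2707, B=-0.4396, C=(l²−L²−A²−y'²−z²)/(2L)=-0.1628
  √(A²+B²)=0.5163;  θ1 = -1.0188+1.8917 ≈ 0.8728
φ2=120.0° → target in arm frame (0.1836, 0.1373)
  A cos θ + B sin θ = C:  -0.1236·cos θ + -0.4396·sin θ = 0.0343
  √(A²+B²)=0.4566;  θ2 = -1.8448+1.4956 ≈ -0.3492
rotate P by −φ3: (0.0271, -0.2276, -0.4396)
  A=0.0329, B=-0.4396, C=(l²−L²−A²−y'²−z²)/(2L)=-0.0439
  θ3 = atan2(B,A) + arccos(C/0.4408) = 0.1744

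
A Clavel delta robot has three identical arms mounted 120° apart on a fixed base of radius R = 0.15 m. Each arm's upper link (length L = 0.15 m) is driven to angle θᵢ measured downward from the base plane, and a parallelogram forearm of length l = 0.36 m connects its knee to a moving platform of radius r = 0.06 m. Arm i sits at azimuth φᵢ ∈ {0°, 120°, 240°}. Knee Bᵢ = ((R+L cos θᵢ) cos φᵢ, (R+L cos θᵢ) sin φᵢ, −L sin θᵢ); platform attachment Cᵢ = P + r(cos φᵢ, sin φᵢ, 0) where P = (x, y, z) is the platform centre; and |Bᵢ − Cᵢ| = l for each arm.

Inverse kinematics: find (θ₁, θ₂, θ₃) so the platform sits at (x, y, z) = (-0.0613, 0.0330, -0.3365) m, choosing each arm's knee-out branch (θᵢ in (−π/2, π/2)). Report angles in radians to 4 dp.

rotate P by −φ1: (-0.0613, 0.0330, -0.3365)
  A cos θ + B sin θ = C:  0.1513·cos θ + -0.3365·sin θ = -0.1004
  γ=atan2(-0.3365,0.1513)=-1.1483;  ψ=arccos(-0.2721)=1.8463;  θ1=γ+ψ≈0.6981
arm 2 (φ=120.0°): x'=0.0592, y'=0.0366
  A cos θ + B sin θ = C:  0.0308·cos θ + -0.3365·sin θ = -0.0281
  γ=atan2(-0.3365,0.0308)=-1.4796;  ψ=arccos(-0.0830)=1.6539;  θ2=γ+ψ≈0.1743
arm 3 (φ=240.0°): x'=0.0021, y'=-0.0696
  e−x'=0.0879;  (l²−L²−(e−x')²−y'²−z²)/2L = -0.0624
  γ=atan2(-0.3365,0.0879)=-1.3152;  ψ=arccos(-0.1793)=1.7511;  θ3=γ+ψ≈0.4358

θ₁ = 0.6981, θ₂ = 0.1743, θ₃ = 0.4358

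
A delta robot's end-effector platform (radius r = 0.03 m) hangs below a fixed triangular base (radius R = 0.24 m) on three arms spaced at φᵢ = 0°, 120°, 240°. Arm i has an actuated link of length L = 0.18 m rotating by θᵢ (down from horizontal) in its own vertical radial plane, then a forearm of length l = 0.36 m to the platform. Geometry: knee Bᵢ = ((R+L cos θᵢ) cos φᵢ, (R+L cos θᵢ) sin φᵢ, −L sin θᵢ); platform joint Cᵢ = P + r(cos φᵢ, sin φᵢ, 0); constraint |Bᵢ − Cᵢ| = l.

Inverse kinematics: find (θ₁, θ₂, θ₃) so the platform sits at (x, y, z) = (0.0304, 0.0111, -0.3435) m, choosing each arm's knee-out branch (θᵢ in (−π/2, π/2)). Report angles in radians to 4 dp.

rotate P by −φ1: (0.0304, 0.0111, -0.3435)
  A cos θ + B sin θ = C:  0.1796·cos θ + -0.3435·sin θ = -0.1477
  θ1 = atan2(B,A) + arccos(C/0.3876) = 0.8727
φ2=120.0° → target in arm frame (-0.0056, -0.0319)
  A=0.2156, B=-0.3435, C=(l²−L²−A²−y'²−z²)/(2L)=-0.1897
  √(A²+B²)=0.4055;  θ2 = -1.0103+2.0575 ≈ 1.0472
rotate P by −φ3: (-0.0248, 0.0208, -0.3435)
  A=0.2348, B=-0.3435, C=(l²−L²−A²−y'²−z²)/(2L)=-0.2121
  θ3 = atan2(B,A) + arccos(C/0.4161) = 1.1346

θ₁ = 0.8727, θ₂ = 1.0472, θ₃ = 1.1346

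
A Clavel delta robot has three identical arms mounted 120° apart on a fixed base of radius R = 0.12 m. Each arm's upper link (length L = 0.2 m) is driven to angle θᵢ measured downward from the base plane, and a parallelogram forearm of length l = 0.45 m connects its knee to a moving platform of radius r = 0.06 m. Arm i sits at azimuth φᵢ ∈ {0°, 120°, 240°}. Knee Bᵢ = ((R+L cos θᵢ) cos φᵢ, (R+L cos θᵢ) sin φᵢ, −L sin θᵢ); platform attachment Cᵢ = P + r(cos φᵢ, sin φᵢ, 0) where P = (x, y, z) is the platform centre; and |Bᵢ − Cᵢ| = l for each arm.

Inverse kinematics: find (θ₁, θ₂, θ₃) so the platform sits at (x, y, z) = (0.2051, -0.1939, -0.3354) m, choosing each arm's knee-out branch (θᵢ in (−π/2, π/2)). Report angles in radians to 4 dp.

φ1=0.0° → target in arm frame (0.2051, -0.1939)
  A=-0.1451, B=-0.3354, C=(l²−L²−A²−y'²−z²)/(2L)=-0.0216
  θ1 = atan2(B,A) + arccos(C/0.3654) = -0.3491
arm 2 (φ=120.0°): x'=-0.2705, y'=-0.0807
  A=0.3305, B=-0.3354, C=(l²−L²−A²−y'²−z²)/(2L)=-0.1643
  γ=atan2(-0.3354,0.3305)=-0.7928;  ψ=arccos(-0.3489)=1.9272;  θ2=γ+ψ≈1.1344
rotate P by −φ3: (0.0654, 0.2746, -0.3354)
  e−x'=-0.0054;  (l²−L²−(e−x')²−y'²−z²)/2L = -0.0635
  √(A²+B²)=0.3354;  θ3 = -1.5868+1.7613 ≈ 0.1745

θ₁ = -0.3491, θ₂ = 1.1344, θ₃ = 0.1745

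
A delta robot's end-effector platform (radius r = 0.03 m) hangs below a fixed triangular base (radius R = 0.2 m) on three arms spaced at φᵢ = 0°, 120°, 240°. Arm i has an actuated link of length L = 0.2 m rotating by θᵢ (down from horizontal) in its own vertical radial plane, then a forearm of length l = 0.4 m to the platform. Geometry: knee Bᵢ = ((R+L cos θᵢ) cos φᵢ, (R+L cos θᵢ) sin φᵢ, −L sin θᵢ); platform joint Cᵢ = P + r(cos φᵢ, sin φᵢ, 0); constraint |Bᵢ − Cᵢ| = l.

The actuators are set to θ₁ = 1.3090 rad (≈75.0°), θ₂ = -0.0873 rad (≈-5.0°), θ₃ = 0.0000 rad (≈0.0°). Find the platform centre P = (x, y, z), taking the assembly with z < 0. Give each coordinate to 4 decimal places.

(-0.1764, 0.0062, -0.2308)

O1 = (0.2218·cos0.0°, 0.2218·sin0.0°, -0.1932) = (0.2218, 0.0000, -0.1932)
φ2=120.0°: virtual centre (-0.1846, 0.3198, 0.0174), radius l
arm 3 at φ=240.0°: ρ3 = 0.3700;  O3 = (-0.1850, -0.3204, 0.0000)
subtract pairs → two planes through P
linear system: -0.8128x+0.6395y = 0.0501−0.4212z; -0.8135x+-0.6409y = 0.0504−0.3864z
det = 1.0411;  x = -0.0618+0.4966z,  y = -0.0002+-0.0275z
sphere 1 gives Az²+Bz+C=0 with A=1.2474, B=0.1047, C=-0.0423;  B²−4AC=0.2218;  roots -0.2308, 0.1468;  negative root z = -0.2308
x = -0.1764, y = 0.0062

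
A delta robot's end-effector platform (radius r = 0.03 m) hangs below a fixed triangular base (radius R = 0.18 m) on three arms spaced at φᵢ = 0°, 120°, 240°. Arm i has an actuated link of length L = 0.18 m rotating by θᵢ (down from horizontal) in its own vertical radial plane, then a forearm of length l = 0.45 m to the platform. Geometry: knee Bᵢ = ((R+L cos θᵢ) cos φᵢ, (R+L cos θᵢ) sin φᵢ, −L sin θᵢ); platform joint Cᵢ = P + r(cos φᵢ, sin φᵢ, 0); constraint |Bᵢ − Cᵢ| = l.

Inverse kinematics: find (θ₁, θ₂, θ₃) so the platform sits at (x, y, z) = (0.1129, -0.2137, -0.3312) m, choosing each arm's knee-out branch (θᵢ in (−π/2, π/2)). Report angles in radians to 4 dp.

arm 1 (φ=0.0°): x'=0.1129, y'=-0.2137
  A cos θ + B sin θ = C:  0.0371·cos θ + -0.3312·sin θ = 0.0371
  √(A²+B²)=0.3333;  θ1 = -1.4592+1.4592 ≈ -0.0001
φ2=120.0° → target in arm frame (-0.2415, 0.0091)
  A=0.3915, B=-0.3312, C=(l²−L²−A²−y'²−z²)/(2L)=-0.2582
  γ=atan2(-0.3312,0.3915)=-0.7021;  ψ=arccos(-0.5036)=2.0985;  θ2=γ+ψ≈1.3964
arm 3 (φ=240.0°): x'=0.1286, y'=0.2046
  A=0.0214, B=-0.3312, C=(l²−L²−A²−y'²−z²)/(2L)=0.0502
  √(A²+B²)=0.3319;  θ3 = -1.5063+1.4189 ≈ -0.0874

θ₁ = -0.0001, θ₂ = 1.3964, θ₃ = -0.0874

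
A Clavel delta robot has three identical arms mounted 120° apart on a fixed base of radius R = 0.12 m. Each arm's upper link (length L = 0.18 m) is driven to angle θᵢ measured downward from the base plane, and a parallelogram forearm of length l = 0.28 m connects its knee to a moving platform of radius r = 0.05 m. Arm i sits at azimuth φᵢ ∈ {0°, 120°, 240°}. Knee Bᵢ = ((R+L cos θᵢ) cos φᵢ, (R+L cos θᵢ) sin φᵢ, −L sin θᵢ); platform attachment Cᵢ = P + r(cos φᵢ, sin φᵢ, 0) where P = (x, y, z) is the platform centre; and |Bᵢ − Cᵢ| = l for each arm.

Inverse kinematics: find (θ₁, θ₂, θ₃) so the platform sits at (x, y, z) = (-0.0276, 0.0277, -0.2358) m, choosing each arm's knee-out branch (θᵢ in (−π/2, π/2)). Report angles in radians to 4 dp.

rotate P by −φ1: (-0.0276, 0.0277, -0.2358)
  e−x'=0.0976;  (l²−L²−(e−x')²−y'²−z²)/2L = -0.0553
  θ1 = atan2(B,A) + arccos(C/0.2552) = 0.6107
rotate P by −φ2: (0.0378, 0.0101, -0.2358)
  e−x'=0.0322;  (l²−L²−(e−x')²−y'²−z²)/2L = -0.0298
  √(A²+B²)=0.2380;  θ2 = -1.4350+1.6965 ≈ 0.2615
arm 3 (φ=240.0°): x'=-0.0102, y'=-0.0378
  A cos θ + B sin θ = C:  0.0802·cos θ + -0.2358·sin θ = -0.0485
  θ3 = atan2(B,A) + arccos(C/0.2491) = 0.5238

θ₁ = 0.6107, θ₂ = 0.2615, θ₃ = 0.5238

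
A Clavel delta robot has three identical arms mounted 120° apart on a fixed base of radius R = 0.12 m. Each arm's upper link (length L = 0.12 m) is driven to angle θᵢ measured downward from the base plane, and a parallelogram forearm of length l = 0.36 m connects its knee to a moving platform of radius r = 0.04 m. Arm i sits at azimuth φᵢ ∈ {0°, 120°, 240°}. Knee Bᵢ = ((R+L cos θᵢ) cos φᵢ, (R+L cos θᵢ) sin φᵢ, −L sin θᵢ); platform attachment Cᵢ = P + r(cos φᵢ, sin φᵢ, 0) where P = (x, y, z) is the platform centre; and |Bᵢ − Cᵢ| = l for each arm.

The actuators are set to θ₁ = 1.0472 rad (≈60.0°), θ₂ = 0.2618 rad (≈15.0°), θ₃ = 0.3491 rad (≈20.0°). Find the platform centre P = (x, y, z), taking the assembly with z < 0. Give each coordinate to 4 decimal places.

(-0.1194, 0.0107, -0.3533)

φ1=0.0°: virtual centre (0.1400, 0.0000, -0.1039), radius l
φ2=120.0°: virtual centre (-0.0980, 0.1697, -0.0311), radius l
O3 = (0.1928·cos240.0°, 0.1928·sin240.0°, -0.0410) = (-0.0964, -0.1669, -0.0410)
eliminate P² terms by subtracting sphere 1 from 2 and 3
plane₁₂: -0.4759x+0.3393y+0.1457z = 0.0089
Cramer: x(z) = -0.0183+0.2860z;  y(z) = 0.0007-0.0283z
quadratic in z: (1.0826)z²+(0.1172)z+(-0.0937)=0, √Δ=0.6478 → z ∈ {-0.3533, 0.2450}; z = -0.3533 (taking z<0)
x = -0.1194, y = 0.0107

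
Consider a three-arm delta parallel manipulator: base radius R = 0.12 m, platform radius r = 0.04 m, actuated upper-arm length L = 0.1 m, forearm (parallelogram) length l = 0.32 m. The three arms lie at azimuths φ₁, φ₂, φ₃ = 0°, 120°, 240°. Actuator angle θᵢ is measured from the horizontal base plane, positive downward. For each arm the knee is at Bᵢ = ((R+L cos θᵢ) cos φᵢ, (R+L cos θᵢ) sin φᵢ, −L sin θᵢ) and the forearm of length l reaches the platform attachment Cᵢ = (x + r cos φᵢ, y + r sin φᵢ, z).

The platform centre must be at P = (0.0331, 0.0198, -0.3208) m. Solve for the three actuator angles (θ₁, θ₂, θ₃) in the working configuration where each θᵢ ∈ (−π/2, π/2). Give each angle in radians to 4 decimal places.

rotate P by −φ1: (0.0331, 0.0198, -0.3208)
  e−x'=0.0469;  (l²−L²−(e−x')²−y'²−z²)/2L = -0.0655
  θ1 = atan2(B,A) + arccos(C/0.3242) = 0.3487
φ2=120.0° → target in arm frame (0.0006, -0.0386)
  A cos θ + B sin θ = C:  0.0794·cos θ + -0.3208·sin θ = -0.0915
  √(A²+B²)=0.3305;  θ2 = -1.3282+1.8514 ≈ 0.5232
rotate P by −φ3: (-0.0337, 0.0188, -0.3208)
  A=0.1137, B=-0.3208, C=(l²−L²−A²−y'²−z²)/(2L)=-0.1190
  θ3 = atan2(B,A) + arccos(C/0.3404) = 0.6977

θ₁ = 0.3487, θ₂ = 0.5232, θ₃ = 0.6977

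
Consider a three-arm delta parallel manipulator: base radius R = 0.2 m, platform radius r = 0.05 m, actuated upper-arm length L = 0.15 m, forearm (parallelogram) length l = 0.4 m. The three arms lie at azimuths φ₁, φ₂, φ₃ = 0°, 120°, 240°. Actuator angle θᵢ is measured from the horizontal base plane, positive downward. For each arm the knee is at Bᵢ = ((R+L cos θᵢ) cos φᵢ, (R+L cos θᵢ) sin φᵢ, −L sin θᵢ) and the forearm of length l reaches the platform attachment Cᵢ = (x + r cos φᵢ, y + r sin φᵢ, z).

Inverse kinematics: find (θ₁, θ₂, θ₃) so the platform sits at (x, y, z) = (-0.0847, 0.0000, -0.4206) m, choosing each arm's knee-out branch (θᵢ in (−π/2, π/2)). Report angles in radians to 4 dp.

φ1=0.0° → target in arm frame (-0.0847, 0.0000)
  e−x'=0.2347;  (l²−L²−(e−x')²−y'²−z²)/2L = -0.3150
  √(A²+B²)=0.4817;  θ1 = -1.0618+2.2835 ≈ 1.2217
φ2=120.0° → target in arm frame (0.0423, 0.0734)
  A cos θ + B sin θ = C:  0.1077·cos θ + -0.4206·sin θ = -0.1879
  θ2 = atan2(B,A) + arccos(C/0.4342) = 0.6982
rotate P by −φ3: (0.0424, -0.0734, -0.4206)
  e−x'=0.1076;  (l²−L²−(e−x')²−y'²−z²)/2L = -0.1879
  θ3 = atan2(B,A) + arccos(C/0.4342) = 0.6982

θ₁ = 1.2217, θ₂ = 0.6982, θ₃ = 0.6982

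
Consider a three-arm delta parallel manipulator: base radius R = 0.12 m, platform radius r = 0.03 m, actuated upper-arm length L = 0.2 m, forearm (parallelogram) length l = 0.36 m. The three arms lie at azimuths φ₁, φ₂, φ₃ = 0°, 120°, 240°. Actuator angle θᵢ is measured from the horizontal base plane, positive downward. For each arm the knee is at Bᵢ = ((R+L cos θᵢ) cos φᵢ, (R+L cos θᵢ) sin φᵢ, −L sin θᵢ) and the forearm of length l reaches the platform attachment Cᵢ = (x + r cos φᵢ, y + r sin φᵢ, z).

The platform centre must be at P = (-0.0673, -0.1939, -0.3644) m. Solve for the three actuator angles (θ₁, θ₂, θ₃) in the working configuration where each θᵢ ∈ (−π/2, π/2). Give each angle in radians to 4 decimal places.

arm 1 (φ=0.0°): x'=-0.0673, y'=-0.1939
  e−x'=0.1573;  (l²−L²−(e−x')²−y'²−z²)/2L = -0.2638
  γ=atan2(-0.3644,0.1573)=-1.1633;  ψ=arccos(-0.6647)=2.2979;  θ1=γ+ψ≈1.1346
arm 2 (φ=120.0°): x'=-0.1343, y'=0.1552
  A cos θ + B sin θ = C:  0.2243·cos θ + -0.3644·sin θ = -0.2940
  γ=atan2(-0.3644,0.2243)=-1.0191;  ψ=arccos(-0.6870)=2.3281;  θ2=γ+ψ≈1.3091
φ3=240.0° → target in arm frame (0.2016, 0.0387)
  A cos θ + B sin θ = C:  -0.1116·cos θ + -0.3644·sin θ = -0.1428
  √(A²+B²)=0.3811;  θ3 = -1.8679+1.9550 ≈ 0.0870

θ₁ = 1.1346, θ₂ = 1.3091, θ₃ = 0.0870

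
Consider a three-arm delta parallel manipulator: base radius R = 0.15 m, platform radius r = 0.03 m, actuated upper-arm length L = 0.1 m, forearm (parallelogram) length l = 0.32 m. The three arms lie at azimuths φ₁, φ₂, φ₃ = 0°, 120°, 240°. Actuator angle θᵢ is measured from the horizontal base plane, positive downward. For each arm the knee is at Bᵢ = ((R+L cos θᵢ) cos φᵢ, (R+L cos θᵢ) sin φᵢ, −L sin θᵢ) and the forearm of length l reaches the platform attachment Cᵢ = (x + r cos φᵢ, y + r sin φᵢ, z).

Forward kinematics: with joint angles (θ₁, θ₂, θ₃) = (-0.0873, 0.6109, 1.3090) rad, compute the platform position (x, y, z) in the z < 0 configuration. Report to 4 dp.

(0.1018, 0.0684, -0.2808)

arm 1 at φ=0.0°: ρ1 = 0.2196;  O1 = (0.2196, 0.0000, 0.0087)
O2 = (0.2019·cos120.0°, 0.2019·sin120.0°, -0.0574) = (-0.1010, 0.1749, -0.0574)
φ3=240.0°: virtual centre (-0.0729, -0.1263, -0.0966), radius l
subtract pairs → two planes through P
[-0.6412 0.3497 -0.1322]·P = -0.0042;  [-0.5851 -0.2527 -0.2106]·P = -0.0177
Cramer: x(z) = 0.0198-0.2920z;  y(z) = 0.0242-0.1574z
into |P−O₁|² = l²: 1.1100z² + 0.0916z + -0.0618 = 0;  Δ = 0.2829;  z = -0.2808 or 0.1983 → z<0 root = -0.2808
x = 0.1018, y = 0.0684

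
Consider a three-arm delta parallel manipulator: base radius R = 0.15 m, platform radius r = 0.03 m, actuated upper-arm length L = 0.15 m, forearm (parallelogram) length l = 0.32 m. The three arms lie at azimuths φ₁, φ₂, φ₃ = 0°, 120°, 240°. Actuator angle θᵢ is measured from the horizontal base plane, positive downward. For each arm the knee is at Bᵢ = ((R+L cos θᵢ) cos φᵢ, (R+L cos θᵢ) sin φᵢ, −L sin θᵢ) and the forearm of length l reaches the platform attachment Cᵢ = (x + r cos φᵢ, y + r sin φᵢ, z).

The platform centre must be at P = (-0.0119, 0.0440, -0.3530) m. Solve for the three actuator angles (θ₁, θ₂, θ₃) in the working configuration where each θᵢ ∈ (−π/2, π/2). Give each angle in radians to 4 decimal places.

rotate P by −φ1: (-0.0119, 0.0440, -0.3530)
  e−x'=0.1319;  (l²−L²−(e−x')²−y'²−z²)/2L = -0.2135
  √(A²+B²)=0.3768;  θ1 = -1.2132+2.1730 ≈ 0.9598
arm 2 (φ=120.0°): x'=0.0441, y'=-0.0117
  A cos θ + B sin θ = C:  0.0759·cos θ + -0.3530·sin θ = -0.1687
  √(A²+B²)=0.3611;  θ2 = -1.3589+2.0570 ≈ 0.6981
rotate P by −φ3: (-0.0322, -0.0323, -0.3530)
  A=0.1522, B=-0.3530, C=(l²−L²−A²−y'²−z²)/(2L)=-0.2297
  γ=atan2(-0.3530,0.1522)=-1.1638;  ψ=arccos(-0.5975)=2.2112;  θ3=γ+ψ≈1.0474

θ₁ = 0.9598, θ₂ = 0.6981, θ₃ = 1.0474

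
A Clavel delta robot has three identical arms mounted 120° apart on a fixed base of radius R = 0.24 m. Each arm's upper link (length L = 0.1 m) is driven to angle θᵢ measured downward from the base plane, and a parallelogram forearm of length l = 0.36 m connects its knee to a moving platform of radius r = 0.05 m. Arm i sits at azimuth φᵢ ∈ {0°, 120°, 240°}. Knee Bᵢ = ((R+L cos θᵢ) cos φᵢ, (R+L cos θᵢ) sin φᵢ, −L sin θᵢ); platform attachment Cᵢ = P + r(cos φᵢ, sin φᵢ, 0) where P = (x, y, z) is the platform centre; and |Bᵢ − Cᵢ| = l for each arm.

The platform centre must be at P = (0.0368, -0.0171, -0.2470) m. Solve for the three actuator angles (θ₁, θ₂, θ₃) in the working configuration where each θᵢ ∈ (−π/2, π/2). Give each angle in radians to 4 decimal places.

θ₁ = -0.0873, θ₂ = 0.6110, θ₃ = 0.3492

arm 1 (φ=0.0°): x'=0.0368, y'=-0.0171
  A=0.1532, B=-0.2470, C=(l²−L²−A²−y'²−z²)/(2L)=0.1741
  θ1 = atan2(B,A) + arccos(C/0.2907) = -0.0873
φ2=120.0° → target in arm frame (-0.0332, -0.0233)
  A=0.2232, B=-0.2470, C=(l²−L²−A²−y'²−z²)/(2L)=0.0411
  γ=atan2(-0.2470,0.2232)=-0.8360;  ψ=arccos(0.1235)=1.4470;  θ2=γ+ψ≈0.6110
arm 3 (φ=240.0°): x'=-0.0036, y'=0.0404
  e−x'=0.1936;  (l²−L²−(e−x')²−y'²−z²)/2L = 0.0974
  θ3 = atan2(B,A) + arccos(C/0.3138) = 0.3492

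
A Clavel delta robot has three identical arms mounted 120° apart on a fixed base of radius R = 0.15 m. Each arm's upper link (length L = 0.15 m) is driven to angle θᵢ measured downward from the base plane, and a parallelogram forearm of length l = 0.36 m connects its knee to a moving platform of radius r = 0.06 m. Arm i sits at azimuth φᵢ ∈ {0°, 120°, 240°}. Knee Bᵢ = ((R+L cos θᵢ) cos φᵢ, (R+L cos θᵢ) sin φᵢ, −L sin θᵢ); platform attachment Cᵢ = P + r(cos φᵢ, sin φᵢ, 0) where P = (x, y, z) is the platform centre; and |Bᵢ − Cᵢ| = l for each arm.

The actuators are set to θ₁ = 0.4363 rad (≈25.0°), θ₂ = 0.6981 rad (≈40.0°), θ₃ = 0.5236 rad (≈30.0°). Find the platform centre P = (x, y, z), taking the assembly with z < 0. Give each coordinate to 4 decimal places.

(0.0286, -0.0254, -0.3634)

φ1=0.0°: virtual centre (0.2259, 0.0000, -0.0634), radius l
S2 = (0.2049·cos120.0°, 0.2049·sin120.0°, -0.0964) = (-0.1025, 0.1775, -0.0964)
arm 3 at φ=240.0°: e+L cos θ3 = 0.2199;  S3 = (-0.1100, -0.1904, -0.0750)
|S₂|²−|S₁|² = -0.0038;  |S₃|²−|S₁|² = -0.0011
[-0.6568 0.3549 -0.0661]·P = -0.0038;  [-0.6718 -0.3809 -0.0232]·P = -0.0011
Cramer: x(z) = 0.0037-0.0684z;  y(z) = -0.0037+0.0596z
quadratic in z: (1.0082)z²+(0.1567)z+(-0.0762)=0, √Δ=0.5761 → z ∈ {-0.3634, 0.2080}; z = -0.3634 (taking z<0)
x = 0.0286, y = -0.0254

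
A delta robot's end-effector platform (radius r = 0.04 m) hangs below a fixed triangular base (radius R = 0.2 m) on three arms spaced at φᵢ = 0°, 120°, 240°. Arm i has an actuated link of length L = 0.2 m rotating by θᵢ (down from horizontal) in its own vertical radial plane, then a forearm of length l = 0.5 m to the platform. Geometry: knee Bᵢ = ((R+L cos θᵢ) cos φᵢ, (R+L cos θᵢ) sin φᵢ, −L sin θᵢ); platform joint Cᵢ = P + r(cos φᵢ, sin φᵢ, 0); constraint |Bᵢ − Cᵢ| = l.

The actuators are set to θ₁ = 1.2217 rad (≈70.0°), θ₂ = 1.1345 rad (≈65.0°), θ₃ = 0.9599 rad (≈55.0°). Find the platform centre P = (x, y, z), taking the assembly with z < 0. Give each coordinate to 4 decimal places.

(-0.0389, -0.0331, -0.6092)

S1 = (0.2284·cos0.0°, 0.2284·sin0.0°, -0.1879) = (0.2284, 0.0000, -0.1879)
arm 2 at φ=120.0°: ρ2 = 0.2445;  S2 = (-0.1223, 0.2118, -0.1813)
arm 3 at φ=240.0°: ρ3 = 0.2747;  S3 = (-0.1374, -0.2379, -0.1638)
eliminate P² terms by subtracting sphere 1 from 2 and 3
linear system: -0.7013x+0.4235y = 0.0052−0.0133z; -0.7315x+-0.4758y = 0.0148−0.0482z
det = 0.6435;  x = -0.0136+0.0416z,  y = -0.0103+0.0374z
quadratic in z: (1.0031)z²+(0.3550)z+(-0.1560)=0, √Δ=0.8672 → z ∈ {-0.6092, 0.2553}; z = -0.6092 (taking z<0)
x = -0.0389, y = -0.0331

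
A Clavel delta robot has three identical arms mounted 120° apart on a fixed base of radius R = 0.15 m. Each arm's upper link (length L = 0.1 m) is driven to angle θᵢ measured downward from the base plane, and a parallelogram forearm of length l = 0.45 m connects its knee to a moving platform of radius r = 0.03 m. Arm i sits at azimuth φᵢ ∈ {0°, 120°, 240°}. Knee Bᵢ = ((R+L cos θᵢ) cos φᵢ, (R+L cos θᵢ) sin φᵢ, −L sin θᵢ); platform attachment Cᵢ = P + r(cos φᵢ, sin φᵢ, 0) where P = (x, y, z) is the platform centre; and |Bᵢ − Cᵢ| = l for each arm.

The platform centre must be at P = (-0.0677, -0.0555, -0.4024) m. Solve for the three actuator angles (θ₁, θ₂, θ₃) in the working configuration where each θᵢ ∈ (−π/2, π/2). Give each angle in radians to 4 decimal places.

φ1=0.0° → target in arm frame (-0.0677, -0.0555)
  A=0.1877, B=-0.4024, C=(l²−L²−A²−y'²−z²)/(2L)=-0.0387
  θ1 = atan2(B,A) + arccos(C/0.4440) = 0.5237
φ2=120.0° → target in arm frame (-0.0142, 0.0864)
  A=0.1342, B=-0.4024, C=(l²−L²−A²−y'²−z²)/(2L)=0.0255
  √(A²+B²)=0.4242;  θ2 = -1.2489+1.5107 ≈ 0.2618
rotate P by −φ3: (0.0819, -0.0309, -0.4024)
  A cos θ + B sin θ = C:  0.0381·cos θ + -0.4024·sin θ = 0.1409
  √(A²+B²)=0.4042;  θ3 = -1.4764+1.2149 ≈ -0.2616

θ₁ = 0.5237, θ₂ = 0.2618, θ₃ = -0.2616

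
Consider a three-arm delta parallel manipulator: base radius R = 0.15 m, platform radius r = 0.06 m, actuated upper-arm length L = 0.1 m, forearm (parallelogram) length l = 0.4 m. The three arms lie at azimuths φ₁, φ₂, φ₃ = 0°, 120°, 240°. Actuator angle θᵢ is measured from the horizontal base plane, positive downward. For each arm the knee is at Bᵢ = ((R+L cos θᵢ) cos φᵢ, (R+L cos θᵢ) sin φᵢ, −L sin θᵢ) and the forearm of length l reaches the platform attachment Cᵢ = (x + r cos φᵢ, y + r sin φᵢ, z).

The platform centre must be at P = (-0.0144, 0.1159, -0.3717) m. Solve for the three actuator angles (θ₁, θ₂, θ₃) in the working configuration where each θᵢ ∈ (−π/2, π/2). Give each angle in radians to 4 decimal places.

θ₁ = 0.4363, θ₂ = -0.1747, θ₃ = 0.7855

arm 1 (φ=0.0°): x'=-0.0144, y'=0.1159
  A=0.1044, B=-0.3717, C=(l²−L²−A²−y'²−z²)/(2L)=-0.0625
  θ1 = atan2(B,A) + arccos(C/0.3861) = 0.4363
φ2=120.0° → target in arm frame (0.1076, -0.0455)
  e−x'=-0.0176;  (l²−L²−(e−x')²−y'²−z²)/2L = 0.0473
  θ2 = atan2(B,A) + arccos(C/0.3721) = -0.1747
arm 3 (φ=240.0°): x'=-0.0932, y'=-0.0704
  e−x'=0.1832;  (l²−L²−(e−x')²−y'²−z²)/2L = -0.1334
  θ3 = atan2(B,A) + arccos(C/0.4144) = 0.7855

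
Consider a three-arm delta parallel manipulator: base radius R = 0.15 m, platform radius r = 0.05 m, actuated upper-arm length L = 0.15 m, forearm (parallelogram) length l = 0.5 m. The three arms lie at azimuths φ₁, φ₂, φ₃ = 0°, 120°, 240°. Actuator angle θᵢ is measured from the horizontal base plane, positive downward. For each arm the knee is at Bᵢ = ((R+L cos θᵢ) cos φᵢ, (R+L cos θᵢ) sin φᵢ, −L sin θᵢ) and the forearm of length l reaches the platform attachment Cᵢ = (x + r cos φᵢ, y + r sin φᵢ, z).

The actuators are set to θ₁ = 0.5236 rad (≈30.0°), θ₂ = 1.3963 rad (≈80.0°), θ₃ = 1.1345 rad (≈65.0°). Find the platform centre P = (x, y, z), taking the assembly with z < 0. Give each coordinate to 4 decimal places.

φ1=0.0°: virtual centre (0.2299, 0.0000, -0.0750), radius l
φ2=120.0°: virtual centre (-0.0630, 0.1092, -0.1477), radius l
arm 3 at φ=240.0°: e+L cos θ3 = 0.1634;  S3 = (-0.0817, -0.1415, -0.1359)
subtract pairs → two planes through P
plane₁₂: -0.5858x+0.2183y+-0.1454z = -0.0208
Cramer: x(z) = 0.0291-0.2245z;  y(z) = -0.0171+0.0637z
quadratic in z: (1.0545)z²+(0.2380)z+(-0.2038)=0, √Δ=0.9571 → z ∈ {-0.5667, 0.3410}; z = -0.5667 (taking z<0)
x = 0.1563, y = -0.0532

(0.1563, -0.0532, -0.5667)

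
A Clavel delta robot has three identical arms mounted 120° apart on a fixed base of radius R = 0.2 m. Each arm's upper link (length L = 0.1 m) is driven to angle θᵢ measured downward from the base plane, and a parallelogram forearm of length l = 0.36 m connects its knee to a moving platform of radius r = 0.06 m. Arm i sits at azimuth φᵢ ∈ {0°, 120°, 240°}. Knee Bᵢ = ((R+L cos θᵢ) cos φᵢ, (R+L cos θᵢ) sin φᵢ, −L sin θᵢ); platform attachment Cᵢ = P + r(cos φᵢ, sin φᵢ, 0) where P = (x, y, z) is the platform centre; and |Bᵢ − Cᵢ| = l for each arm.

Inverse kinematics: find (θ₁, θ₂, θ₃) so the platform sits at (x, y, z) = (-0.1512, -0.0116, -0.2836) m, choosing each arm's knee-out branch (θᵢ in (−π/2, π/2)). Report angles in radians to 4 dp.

φ1=0.0° → target in arm frame (-0.1512, -0.0116)
  e−x'=0.2912;  (l²−L²−(e−x')²−y'²−z²)/2L = -0.2288
  γ=atan2(-0.2836,0.2912)=-0.7722;  ψ=arccos(-0.5629)=2.1687;  θ1=γ+ψ≈1.3965
φ2=120.0° → target in arm frame (0.0656, 0.1367)
  e−x'=0.0744;  (l²−L²−(e−x')²−y'²−z²)/2L = 0.0747
  γ=atan2(-0.2836,0.0744)=-1.3141;  ψ=arccos(0.2546)=1.3134;  θ2=γ+ψ≈-0.0007
arm 3 (φ=240.0°): x'=0.0856, y'=-0.1251
  e−x'=0.0544;  (l²−L²−(e−x')²−y'²−z²)/2L = 0.1028
  √(A²+B²)=0.2888;  θ3 = -1.3814+1.2069 ≈ -0.1745

θ₁ = 1.3965, θ₂ = -0.0007, θ₃ = -0.1745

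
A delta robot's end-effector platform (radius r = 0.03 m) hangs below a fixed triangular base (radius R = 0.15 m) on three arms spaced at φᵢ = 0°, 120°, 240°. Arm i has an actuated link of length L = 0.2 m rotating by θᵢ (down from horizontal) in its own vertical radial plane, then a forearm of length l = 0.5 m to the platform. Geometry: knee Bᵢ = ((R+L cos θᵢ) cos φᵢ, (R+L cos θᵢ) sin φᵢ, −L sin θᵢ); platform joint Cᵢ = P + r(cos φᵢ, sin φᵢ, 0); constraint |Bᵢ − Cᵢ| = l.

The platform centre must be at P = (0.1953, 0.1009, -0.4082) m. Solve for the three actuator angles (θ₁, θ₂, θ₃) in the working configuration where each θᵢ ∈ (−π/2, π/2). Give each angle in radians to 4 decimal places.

θ₁ = -0.3489, θ₂ = 0.4365, θ₃ = 0.9599

φ1=0.0° → target in arm frame (0.1953, 0.1009)
  e−x'=-0.0753;  (l²−L²−(e−x')²−y'²−z²)/2L = 0.0688
  √(A²+B²)=0.4151;  θ1 = -1.7532+1.4043 ≈ -0.3489
arm 2 (φ=120.0°): x'=-0.0103, y'=-0.2196
  e−x'=0.1303;  (l²−L²−(e−x')²−y'²−z²)/2L = -0.0545
  γ=atan2(-0.4082,0.1303)=-1.2619;  ψ=arccos(-0.1273)=1.6984;  θ2=γ+ψ≈0.4365
arm 3 (φ=240.0°): x'=-0.1850, y'=0.1187
  A cos θ + B sin θ = C:  0.3050·cos θ + -0.4082·sin θ = -0.1594
  γ=atan2(-0.4082,0.3050)=-0.9291;  ψ=arccos(-0.3128)=1.8889;  θ3=γ+ψ≈0.9599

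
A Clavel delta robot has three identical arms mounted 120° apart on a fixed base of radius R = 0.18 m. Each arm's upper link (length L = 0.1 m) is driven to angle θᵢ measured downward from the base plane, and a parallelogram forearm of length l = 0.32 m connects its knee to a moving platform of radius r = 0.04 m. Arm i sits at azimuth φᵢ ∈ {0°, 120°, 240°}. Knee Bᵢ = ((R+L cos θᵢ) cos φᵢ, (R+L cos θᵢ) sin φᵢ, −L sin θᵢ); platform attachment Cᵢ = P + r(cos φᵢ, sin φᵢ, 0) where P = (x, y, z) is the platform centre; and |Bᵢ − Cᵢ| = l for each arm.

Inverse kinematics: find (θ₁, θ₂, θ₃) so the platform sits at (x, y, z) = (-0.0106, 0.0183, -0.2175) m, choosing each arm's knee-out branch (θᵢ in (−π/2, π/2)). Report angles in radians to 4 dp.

arm 1 (φ=0.0°): x'=-0.0106, y'=0.0183
  e−x'=0.1506;  (l²−L²−(e−x')²−y'²−z²)/2L = 0.1104
  θ1 = atan2(B,A) + arccos(C/0.2645) = 0.1752
rotate P by −φ2: (0.0211, 0.0000, -0.2175)
  A cos θ + B sin θ = C:  0.1189·cos θ + -0.2175·sin θ = 0.1548
  θ2 = atan2(B,A) + arccos(C/0.2479) = -0.1747
φ3=240.0° → target in arm frame (-0.0105, -0.0183)
  A cos θ + B sin θ = C:  0.1505·cos θ + -0.2175·sin θ = 0.1105
  θ3 = atan2(B,A) + arccos(C/0.2645) = 0.1746

θ₁ = 0.1752, θ₂ = -0.1747, θ₃ = 0.1746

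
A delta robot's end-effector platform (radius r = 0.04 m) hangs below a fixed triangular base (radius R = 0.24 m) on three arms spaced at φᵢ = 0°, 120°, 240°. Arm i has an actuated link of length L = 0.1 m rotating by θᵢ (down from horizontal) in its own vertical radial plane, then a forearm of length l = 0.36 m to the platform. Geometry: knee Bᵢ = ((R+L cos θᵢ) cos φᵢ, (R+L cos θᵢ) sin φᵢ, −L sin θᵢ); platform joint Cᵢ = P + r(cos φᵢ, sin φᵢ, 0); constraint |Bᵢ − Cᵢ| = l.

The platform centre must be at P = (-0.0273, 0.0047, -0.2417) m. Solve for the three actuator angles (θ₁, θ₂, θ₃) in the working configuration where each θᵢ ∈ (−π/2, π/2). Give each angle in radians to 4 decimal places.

θ₁ = 0.6111, θ₂ = 0.1746, θ₃ = 0.2623

rotate P by −φ1: (-0.0273, 0.0047, -0.2417)
  A cos θ + B sin θ = C:  0.2273·cos θ + -0.2417·sin θ = 0.0475
  θ1 = atan2(B,A) + arccos(C/0.3318) = 0.6111
φ2=120.0° → target in arm frame (0.0177, 0.0213)
  e−x'=0.1823;  (l²−L²−(e−x')²−y'²−z²)/2L = 0.1375
  γ=atan2(-0.2417,0.1823)=-0.9246;  ψ=arccos(0.4542)=1.0993;  θ2=γ+ψ≈0.1746
rotate P by −φ3: (0.0096, -0.0260, -0.2417)
  A cos θ + B sin θ = C:  0.1904·cos θ + -0.2417·sin θ = 0.1212
  √(A²+B²)=0.3077;  θ3 = -0.9035+1.1658 ≈ 0.2623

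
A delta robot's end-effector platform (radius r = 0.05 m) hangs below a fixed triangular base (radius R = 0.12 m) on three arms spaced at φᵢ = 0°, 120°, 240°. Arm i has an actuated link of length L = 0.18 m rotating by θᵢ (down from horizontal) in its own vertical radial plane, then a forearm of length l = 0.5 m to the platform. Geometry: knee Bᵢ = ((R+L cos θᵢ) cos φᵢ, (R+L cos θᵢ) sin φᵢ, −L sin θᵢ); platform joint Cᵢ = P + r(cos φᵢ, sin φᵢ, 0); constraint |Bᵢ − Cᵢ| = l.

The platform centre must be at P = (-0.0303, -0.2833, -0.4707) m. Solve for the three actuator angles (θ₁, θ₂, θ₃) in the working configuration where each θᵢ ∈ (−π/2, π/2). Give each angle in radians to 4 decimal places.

θ₁ = 0.7853, θ₂ = 1.2217, θ₃ = -0.0872

φ1=0.0° → target in arm frame (-0.0303, -0.2833)
  A=0.1003, B=-0.4707, C=(l²−L²−A²−y'²−z²)/(2L)=-0.2619
  θ1 = atan2(B,A) + arccos(C/0.4813) = 0.7853
rotate P by −φ2: (-0.2302, 0.1679, -0.4707)
  A=0.3002, B=-0.4707, C=(l²−L²−A²−y'²−z²)/(2L)=-0.3396
  γ=atan2(-0.4707,0.3002)=-1.0031;  ψ=arccos(-0.6083)=2.2248;  θ2=γ+ψ≈1.2217
arm 3 (φ=240.0°): x'=0.2605, y'=0.1154
  e−x'=-0.1905;  (l²−L²−(e−x')²−y'²−z²)/2L = -0.1488
  γ=atan2(-0.4707,-0.1905)=-1.9554;  ψ=arccos(-0.2930)=1.8682;  θ3=γ+ψ≈-0.0872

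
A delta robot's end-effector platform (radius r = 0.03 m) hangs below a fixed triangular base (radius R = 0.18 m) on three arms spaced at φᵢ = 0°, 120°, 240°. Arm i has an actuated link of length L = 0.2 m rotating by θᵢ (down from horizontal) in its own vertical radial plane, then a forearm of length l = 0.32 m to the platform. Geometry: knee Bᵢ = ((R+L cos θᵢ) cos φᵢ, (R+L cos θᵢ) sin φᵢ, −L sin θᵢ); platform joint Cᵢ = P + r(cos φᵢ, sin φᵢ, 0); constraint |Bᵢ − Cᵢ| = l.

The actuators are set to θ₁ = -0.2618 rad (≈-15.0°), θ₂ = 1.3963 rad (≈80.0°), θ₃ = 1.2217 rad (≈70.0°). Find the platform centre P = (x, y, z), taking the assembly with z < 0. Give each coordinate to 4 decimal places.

(0.1661, -0.0280, -0.2133)

arm 1 at φ=0.0°: e+L cos θ1 = 0.3432;  centre 1 = (0.3432, 0.0000, 0.0518)
arm 2 at φ=120.0°: e+L cos θ2 = 0.1847;  centre 2 = (-0.0924, 0.1600, -0.1970)
arm 3 at φ=240.0°: e+L cos θ3 = 0.2184;  centre 3 = (-0.1092, -0.1891, -0.1879)
eliminate P² terms by subtracting sphere 1 from 2 and 3
linear system: -0.8711x+0.3199y = -0.0475−-0.4975z; -0.9048x+-0.3783y = -0.0374−-0.4794z
Cramer: x(z) = 0.0484-0.5518z;  y(z) = -0.0168+0.0525z
into |P−centre ₁|² = l²: 1.3072z² + 0.2200z + -0.0125 = 0;  Δ = 0.1140;  z = -0.2133 or 0.0450 → z<0 root = -0.2133
x = 0.1661, y = -0.0280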